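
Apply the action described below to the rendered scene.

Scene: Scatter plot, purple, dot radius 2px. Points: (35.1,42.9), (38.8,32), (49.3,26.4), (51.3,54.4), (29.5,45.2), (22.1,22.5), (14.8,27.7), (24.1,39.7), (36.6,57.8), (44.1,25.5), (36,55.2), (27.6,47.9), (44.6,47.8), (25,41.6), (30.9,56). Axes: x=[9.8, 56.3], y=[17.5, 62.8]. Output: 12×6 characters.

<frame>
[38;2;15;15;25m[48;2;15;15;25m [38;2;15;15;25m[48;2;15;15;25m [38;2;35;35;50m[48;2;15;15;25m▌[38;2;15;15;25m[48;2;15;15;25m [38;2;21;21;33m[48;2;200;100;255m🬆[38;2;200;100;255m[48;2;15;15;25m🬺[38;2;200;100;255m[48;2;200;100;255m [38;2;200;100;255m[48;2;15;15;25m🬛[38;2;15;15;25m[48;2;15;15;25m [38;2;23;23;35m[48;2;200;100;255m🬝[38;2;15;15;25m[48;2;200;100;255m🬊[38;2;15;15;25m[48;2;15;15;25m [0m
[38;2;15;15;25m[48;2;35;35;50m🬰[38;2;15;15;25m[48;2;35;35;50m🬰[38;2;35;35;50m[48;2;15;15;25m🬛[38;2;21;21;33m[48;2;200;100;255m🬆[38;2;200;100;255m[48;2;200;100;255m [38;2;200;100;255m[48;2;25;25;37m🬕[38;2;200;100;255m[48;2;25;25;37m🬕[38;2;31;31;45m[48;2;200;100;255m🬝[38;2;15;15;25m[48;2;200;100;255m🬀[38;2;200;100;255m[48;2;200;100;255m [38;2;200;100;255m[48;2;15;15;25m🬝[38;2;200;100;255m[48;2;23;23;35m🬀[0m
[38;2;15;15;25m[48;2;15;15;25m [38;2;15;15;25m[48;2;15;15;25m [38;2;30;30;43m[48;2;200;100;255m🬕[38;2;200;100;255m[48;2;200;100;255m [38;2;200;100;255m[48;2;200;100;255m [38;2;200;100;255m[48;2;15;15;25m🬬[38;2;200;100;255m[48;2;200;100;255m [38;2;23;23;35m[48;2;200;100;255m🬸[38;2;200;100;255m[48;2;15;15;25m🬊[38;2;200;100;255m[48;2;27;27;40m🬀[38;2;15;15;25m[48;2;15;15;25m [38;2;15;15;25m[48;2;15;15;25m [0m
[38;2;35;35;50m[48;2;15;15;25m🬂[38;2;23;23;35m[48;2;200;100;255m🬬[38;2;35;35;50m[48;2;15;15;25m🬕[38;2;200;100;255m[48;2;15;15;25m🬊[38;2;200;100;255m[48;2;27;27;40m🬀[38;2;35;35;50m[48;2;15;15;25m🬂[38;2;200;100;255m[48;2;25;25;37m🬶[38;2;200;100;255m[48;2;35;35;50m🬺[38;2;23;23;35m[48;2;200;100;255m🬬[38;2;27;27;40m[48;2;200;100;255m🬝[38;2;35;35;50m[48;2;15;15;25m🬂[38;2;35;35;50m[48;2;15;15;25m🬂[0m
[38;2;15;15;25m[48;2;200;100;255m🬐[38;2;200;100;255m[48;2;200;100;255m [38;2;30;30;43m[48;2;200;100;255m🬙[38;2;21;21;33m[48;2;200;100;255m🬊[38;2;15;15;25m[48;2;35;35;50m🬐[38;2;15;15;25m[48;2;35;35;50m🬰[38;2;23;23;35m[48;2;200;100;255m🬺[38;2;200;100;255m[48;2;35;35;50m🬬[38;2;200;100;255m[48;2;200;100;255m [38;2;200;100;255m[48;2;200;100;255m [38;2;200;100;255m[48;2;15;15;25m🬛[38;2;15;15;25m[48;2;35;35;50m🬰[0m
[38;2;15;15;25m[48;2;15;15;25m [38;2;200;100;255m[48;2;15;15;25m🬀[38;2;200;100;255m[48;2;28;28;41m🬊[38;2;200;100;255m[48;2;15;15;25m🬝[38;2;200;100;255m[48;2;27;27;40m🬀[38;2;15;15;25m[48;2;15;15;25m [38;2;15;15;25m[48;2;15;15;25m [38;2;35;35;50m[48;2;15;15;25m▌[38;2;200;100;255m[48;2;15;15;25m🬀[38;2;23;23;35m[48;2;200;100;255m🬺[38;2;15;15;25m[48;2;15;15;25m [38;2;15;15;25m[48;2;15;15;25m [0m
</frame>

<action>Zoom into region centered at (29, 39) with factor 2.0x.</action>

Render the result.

<frame>
[38;2;15;15;25m[48;2;15;15;25m [38;2;15;15;25m[48;2;15;15;25m [38;2;35;35;50m[48;2;15;15;25m▌[38;2;15;15;25m[48;2;15;15;25m [38;2;15;15;25m[48;2;200;100;255m🬐[38;2;200;100;255m[48;2;200;100;255m [38;2;15;15;25m[48;2;200;100;255m🬨[38;2;35;35;50m[48;2;15;15;25m▌[38;2;15;15;25m[48;2;15;15;25m [38;2;15;15;25m[48;2;35;35;50m▌[38;2;15;15;25m[48;2;15;15;25m [38;2;15;15;25m[48;2;15;15;25m [0m
[38;2;15;15;25m[48;2;35;35;50m🬰[38;2;15;15;25m[48;2;35;35;50m🬰[38;2;35;35;50m[48;2;15;15;25m🬛[38;2;21;21;33m[48;2;200;100;255m🬆[38;2;30;30;43m[48;2;200;100;255m🬪[38;2;200;100;255m[48;2;15;15;25m🬬[38;2;200;100;255m[48;2;21;21;33m🬆[38;2;31;31;45m[48;2;200;100;255m🬝[38;2;15;15;25m[48;2;200;100;255m🬀[38;2;28;28;41m[48;2;200;100;255m🬊[38;2;15;15;25m[48;2;35;35;50m🬰[38;2;15;15;25m[48;2;35;35;50m🬰[0m
[38;2;15;15;25m[48;2;15;15;25m [38;2;15;15;25m[48;2;15;15;25m [38;2;35;35;50m[48;2;200;100;255m🬐[38;2;200;100;255m[48;2;200;100;255m [38;2;200;100;255m[48;2;28;28;41m🬆[38;2;15;15;25m[48;2;15;15;25m [38;2;15;15;25m[48;2;15;15;25m [38;2;35;35;50m[48;2;15;15;25m▌[38;2;200;100;255m[48;2;15;15;25m🬊[38;2;200;100;255m[48;2;27;27;40m🬀[38;2;15;15;25m[48;2;15;15;25m [38;2;15;15;25m[48;2;15;15;25m [0m
[38;2;35;35;50m[48;2;15;15;25m🬂[38;2;35;35;50m[48;2;15;15;25m🬂[38;2;35;35;50m[48;2;15;15;25m🬕[38;2;200;100;255m[48;2;19;19;30m🬀[38;2;35;35;50m[48;2;15;15;25m🬨[38;2;35;35;50m[48;2;15;15;25m🬂[38;2;35;35;50m[48;2;15;15;25m🬂[38;2;35;35;50m[48;2;15;15;25m🬕[38;2;35;35;50m[48;2;15;15;25m🬂[38;2;35;35;50m[48;2;15;15;25m🬨[38;2;23;23;35m[48;2;200;100;255m🬝[38;2;35;35;50m[48;2;15;15;25m🬂[0m
[38;2;15;15;25m[48;2;35;35;50m🬰[38;2;15;15;25m[48;2;35;35;50m🬰[38;2;35;35;50m[48;2;15;15;25m🬛[38;2;15;15;25m[48;2;35;35;50m🬰[38;2;15;15;25m[48;2;35;35;50m🬐[38;2;15;15;25m[48;2;35;35;50m🬰[38;2;15;15;25m[48;2;35;35;50m🬰[38;2;35;35;50m[48;2;15;15;25m🬛[38;2;15;15;25m[48;2;35;35;50m🬰[38;2;27;27;40m[48;2;200;100;255m🬴[38;2;200;100;255m[48;2;200;100;255m [38;2;200;100;255m[48;2;15;15;25m🬛[0m
[38;2;15;15;25m[48;2;15;15;25m [38;2;15;15;25m[48;2;15;15;25m [38;2;35;35;50m[48;2;15;15;25m▌[38;2;15;15;25m[48;2;15;15;25m [38;2;15;15;25m[48;2;35;35;50m▌[38;2;15;15;25m[48;2;15;15;25m [38;2;15;15;25m[48;2;15;15;25m [38;2;35;35;50m[48;2;15;15;25m▌[38;2;15;15;25m[48;2;15;15;25m [38;2;15;15;25m[48;2;35;35;50m▌[38;2;15;15;25m[48;2;200;100;255m🬺[38;2;15;15;25m[48;2;15;15;25m [0m
</frame>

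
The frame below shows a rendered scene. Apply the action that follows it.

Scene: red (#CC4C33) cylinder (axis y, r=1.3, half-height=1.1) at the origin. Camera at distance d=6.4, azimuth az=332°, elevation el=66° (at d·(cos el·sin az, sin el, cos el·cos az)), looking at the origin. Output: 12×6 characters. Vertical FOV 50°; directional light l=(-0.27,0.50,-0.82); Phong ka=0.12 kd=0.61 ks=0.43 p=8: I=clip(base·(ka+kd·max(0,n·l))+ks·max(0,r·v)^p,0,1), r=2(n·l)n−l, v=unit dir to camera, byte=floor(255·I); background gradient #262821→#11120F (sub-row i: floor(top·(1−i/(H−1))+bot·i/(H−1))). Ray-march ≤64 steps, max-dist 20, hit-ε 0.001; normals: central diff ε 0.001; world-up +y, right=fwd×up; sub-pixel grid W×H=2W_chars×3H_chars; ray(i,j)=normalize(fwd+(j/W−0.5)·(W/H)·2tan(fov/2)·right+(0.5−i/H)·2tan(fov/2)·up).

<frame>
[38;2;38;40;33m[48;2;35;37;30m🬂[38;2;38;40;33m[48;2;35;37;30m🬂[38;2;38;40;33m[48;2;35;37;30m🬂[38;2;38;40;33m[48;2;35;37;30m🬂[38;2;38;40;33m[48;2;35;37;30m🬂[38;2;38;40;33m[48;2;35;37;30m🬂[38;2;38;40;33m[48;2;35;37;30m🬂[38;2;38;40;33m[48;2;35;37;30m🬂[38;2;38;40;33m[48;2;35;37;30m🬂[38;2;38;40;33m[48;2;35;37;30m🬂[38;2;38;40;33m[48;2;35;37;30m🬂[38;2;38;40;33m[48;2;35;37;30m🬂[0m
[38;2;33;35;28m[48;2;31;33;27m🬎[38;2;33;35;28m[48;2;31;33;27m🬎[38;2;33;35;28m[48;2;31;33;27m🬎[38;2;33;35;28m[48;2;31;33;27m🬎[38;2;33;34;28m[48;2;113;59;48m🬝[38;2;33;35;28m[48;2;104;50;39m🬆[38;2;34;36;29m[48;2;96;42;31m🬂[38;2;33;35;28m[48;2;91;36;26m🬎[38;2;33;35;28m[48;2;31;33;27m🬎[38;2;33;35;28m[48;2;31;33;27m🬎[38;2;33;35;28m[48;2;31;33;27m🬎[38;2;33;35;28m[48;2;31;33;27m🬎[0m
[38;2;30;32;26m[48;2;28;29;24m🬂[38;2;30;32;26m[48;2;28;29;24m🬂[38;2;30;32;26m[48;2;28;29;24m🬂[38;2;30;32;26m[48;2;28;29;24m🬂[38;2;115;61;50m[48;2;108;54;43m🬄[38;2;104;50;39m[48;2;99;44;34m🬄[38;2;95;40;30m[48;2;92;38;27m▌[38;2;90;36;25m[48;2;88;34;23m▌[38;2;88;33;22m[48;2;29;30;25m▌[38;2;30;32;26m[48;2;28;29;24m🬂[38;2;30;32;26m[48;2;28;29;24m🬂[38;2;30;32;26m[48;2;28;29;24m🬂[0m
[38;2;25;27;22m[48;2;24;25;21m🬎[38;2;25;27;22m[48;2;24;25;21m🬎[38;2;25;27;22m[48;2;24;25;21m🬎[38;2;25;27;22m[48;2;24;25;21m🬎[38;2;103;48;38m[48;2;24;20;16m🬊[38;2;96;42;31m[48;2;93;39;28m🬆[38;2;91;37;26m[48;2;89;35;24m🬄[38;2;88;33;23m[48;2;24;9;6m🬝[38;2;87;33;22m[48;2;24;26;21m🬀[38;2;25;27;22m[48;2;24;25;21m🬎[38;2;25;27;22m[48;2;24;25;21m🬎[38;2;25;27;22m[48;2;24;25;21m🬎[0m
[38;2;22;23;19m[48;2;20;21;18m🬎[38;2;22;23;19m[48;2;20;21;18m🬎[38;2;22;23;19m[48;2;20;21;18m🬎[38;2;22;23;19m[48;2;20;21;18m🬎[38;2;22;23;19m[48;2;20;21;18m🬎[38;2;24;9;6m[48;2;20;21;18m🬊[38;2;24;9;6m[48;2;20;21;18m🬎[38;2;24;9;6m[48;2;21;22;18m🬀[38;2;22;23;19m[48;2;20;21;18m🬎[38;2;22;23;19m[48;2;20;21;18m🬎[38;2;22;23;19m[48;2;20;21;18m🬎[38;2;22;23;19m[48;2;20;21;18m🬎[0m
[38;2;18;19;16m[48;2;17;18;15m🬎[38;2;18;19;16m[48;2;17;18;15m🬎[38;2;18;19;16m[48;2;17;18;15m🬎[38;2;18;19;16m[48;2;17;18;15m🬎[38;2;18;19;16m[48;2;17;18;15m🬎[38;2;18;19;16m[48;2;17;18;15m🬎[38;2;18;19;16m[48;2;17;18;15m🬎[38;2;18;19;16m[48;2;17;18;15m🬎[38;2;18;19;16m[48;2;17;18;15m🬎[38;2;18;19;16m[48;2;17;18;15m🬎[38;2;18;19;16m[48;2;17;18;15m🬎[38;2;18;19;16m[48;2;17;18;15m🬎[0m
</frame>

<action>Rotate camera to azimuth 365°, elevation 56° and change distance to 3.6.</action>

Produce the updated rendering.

<frame>
[38;2;38;40;33m[48;2;35;37;30m🬂[38;2;38;40;33m[48;2;35;37;30m🬂[38;2;36;38;31m[48;2;184;129;119m🬝[38;2;38;40;33m[48;2;189;135;124m🬂[38;2;38;40;33m[48;2;191;136;126m🬀[38;2;187;133;122m[48;2;182;128;117m▌[38;2;176;122;111m[48;2;168;114;103m▌[38;2;160;106;95m[48;2;151;97;86m▌[38;2;38;40;33m[48;2;138;84;73m🬂[38;2;123;69;58m[48;2;37;39;32m🬱[38;2;38;40;33m[48;2;35;37;30m🬂[38;2;38;40;33m[48;2;35;37;30m🬂[0m
[38;2;33;35;28m[48;2;31;33;27m🬎[38;2;160;106;95m[48;2;33;34;28m🬦[38;2;175;121;110m[48;2;166;111;101m🬊[38;2;182;128;117m[48;2;173;119;108m🬊[38;2;182;128;117m[48;2;172;117;107m🬎[38;2;178;124;113m[48;2;168;114;103m🬆[38;2;167;112;102m[48;2;157;102;92m🬆[38;2;151;97;86m[48;2;142;87;77m🬆[38;2;137;82;71m[48;2;127;73;62m🬄[38;2;121;67;56m[48;2;114;59;49m🬄[38;2;106;51;41m[48;2;34;36;29m🬺[38;2;33;35;28m[48;2;31;33;27m🬎[0m
[38;2;30;32;26m[48;2;28;29;24m🬂[38;2;142;88;77m[48;2;29;30;25m▐[38;2;154;100;89m[48;2;142;87;77m🬊[38;2;160;105;95m[48;2;147;93;82m🬊[38;2;160;106;95m[48;2;148;93;83m🬆[38;2;156;102;91m[48;2;143;89;78m🬆[38;2;147;92;82m[48;2;134;80;69m🬆[38;2;134;80;69m[48;2;124;69;59m🬆[38;2;121;67;56m[48;2;113;59;48m🬆[38;2;110;55;45m[48;2;104;49;39m🬆[38;2;101;46;36m[48;2;97;42;32m🬆[38;2;30;32;26m[48;2;28;29;24m🬂[0m
[38;2;25;27;22m[48;2;24;25;21m🬎[38;2;127;73;62m[48;2;24;26;21m🬁[38;2;125;71;60m[48;2;24;25;21m🬬[38;2;132;78;67m[48;2;121;66;56m🬊[38;2;132;78;67m[48;2;121;66;56m🬆[38;2;129;75;64m[48;2;118;63;53m🬆[38;2;123;69;58m[48;2;113;58;48m🬆[38;2;115;60;50m[48;2;106;52;41m🬆[38;2;107;52;42m[48;2;100;46;35m🬆[38;2;100;46;35m[48;2;95;41;30m🬆[38;2;94;40;29m[48;2;24;25;21m🬆[38;2;25;27;22m[48;2;24;25;21m🬎[0m
[38;2;22;23;19m[48;2;20;21;18m🬎[38;2;22;23;19m[48;2;20;21;18m🬎[38;2;21;22;18m[48;2;24;9;6m🬺[38;2;111;57;46m[48;2;23;12;9m🬂[38;2;109;55;44m[48;2;24;9;6m🬊[38;2;106;52;41m[48;2;24;9;6m🬎[38;2;102;48;37m[48;2;24;9;6m🬎[38;2;99;44;34m[48;2;24;9;6m🬎[38;2;97;42;32m[48;2;24;9;6m🬂[38;2;94;39;29m[48;2;21;16;13m🬀[38;2;22;23;19m[48;2;20;21;18m🬎[38;2;22;23;19m[48;2;20;21;18m🬎[0m
[38;2;18;19;16m[48;2;17;18;15m🬎[38;2;18;19;16m[48;2;17;18;15m🬎[38;2;18;19;16m[48;2;17;18;15m🬎[38;2;18;19;16m[48;2;17;18;15m🬎[38;2;24;9;6m[48;2;17;18;15m🬎[38;2;24;9;6m[48;2;24;9;6m [38;2;24;9;6m[48;2;24;9;6m [38;2;24;9;6m[48;2;17;18;15m🬝[38;2;24;9;6m[48;2;17;18;15m🬄[38;2;18;19;16m[48;2;17;18;15m🬎[38;2;18;19;16m[48;2;17;18;15m🬎[38;2;18;19;16m[48;2;17;18;15m🬎[0m
</frame>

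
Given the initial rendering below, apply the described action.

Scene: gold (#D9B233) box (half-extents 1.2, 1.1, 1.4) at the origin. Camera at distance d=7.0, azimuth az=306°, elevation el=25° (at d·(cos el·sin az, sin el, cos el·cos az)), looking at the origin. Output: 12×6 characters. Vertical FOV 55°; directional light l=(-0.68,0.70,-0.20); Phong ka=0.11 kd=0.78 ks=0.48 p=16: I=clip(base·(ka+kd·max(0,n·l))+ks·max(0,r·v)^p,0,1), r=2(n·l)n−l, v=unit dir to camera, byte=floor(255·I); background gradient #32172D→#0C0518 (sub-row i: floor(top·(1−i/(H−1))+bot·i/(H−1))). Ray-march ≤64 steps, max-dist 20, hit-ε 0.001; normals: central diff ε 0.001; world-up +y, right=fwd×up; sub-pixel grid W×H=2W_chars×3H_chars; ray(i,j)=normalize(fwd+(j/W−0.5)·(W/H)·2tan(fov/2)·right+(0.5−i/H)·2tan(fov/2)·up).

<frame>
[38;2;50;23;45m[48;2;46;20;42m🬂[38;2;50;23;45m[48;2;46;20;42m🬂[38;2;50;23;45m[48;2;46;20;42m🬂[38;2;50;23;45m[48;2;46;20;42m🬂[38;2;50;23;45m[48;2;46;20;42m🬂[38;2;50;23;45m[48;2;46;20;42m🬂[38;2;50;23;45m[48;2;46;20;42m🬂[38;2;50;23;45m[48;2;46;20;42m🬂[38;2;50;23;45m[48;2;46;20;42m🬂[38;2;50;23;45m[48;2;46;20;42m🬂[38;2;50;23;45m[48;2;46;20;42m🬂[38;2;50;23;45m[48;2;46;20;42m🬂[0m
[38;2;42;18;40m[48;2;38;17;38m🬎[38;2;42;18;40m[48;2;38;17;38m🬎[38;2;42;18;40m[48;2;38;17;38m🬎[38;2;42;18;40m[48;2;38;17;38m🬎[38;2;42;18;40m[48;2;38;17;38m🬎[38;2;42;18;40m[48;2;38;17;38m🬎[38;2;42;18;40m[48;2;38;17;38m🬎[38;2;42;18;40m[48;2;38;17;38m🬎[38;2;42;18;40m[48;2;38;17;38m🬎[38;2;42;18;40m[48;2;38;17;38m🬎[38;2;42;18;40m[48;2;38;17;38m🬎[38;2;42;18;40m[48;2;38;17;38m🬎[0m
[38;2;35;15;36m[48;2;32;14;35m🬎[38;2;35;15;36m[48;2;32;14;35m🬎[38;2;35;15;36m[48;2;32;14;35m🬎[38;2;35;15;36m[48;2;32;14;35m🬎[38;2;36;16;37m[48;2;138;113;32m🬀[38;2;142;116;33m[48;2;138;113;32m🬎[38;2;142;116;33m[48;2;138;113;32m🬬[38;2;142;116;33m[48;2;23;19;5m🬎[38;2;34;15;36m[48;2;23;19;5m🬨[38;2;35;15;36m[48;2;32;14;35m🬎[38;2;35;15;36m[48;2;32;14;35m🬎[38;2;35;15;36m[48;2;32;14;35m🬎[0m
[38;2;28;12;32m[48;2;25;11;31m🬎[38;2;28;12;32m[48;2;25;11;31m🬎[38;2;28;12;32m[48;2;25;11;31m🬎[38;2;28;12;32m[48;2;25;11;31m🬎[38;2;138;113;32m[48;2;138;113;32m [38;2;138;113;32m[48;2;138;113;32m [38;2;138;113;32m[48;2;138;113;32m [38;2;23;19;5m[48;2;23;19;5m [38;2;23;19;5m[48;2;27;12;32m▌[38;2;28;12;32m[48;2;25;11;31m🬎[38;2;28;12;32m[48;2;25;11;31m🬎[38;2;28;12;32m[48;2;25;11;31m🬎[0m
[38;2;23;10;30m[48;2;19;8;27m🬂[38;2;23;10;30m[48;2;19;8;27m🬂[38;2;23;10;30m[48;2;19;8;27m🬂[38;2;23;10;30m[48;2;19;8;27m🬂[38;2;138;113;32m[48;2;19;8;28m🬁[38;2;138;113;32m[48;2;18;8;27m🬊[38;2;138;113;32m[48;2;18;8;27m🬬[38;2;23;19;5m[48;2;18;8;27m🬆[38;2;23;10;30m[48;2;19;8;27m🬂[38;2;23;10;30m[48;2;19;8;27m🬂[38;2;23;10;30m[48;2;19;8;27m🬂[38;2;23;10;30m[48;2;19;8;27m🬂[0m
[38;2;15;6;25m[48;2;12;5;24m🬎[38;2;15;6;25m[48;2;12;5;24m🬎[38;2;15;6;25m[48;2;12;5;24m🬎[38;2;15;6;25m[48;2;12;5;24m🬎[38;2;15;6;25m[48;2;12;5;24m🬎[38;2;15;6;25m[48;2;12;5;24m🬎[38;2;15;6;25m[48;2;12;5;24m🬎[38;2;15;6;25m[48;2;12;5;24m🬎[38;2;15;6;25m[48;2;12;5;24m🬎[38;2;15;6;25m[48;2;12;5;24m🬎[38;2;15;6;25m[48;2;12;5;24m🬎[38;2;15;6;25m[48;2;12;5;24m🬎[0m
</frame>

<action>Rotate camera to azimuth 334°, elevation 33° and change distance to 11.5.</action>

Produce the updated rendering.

<frame>
[38;2;50;23;45m[48;2;46;20;42m🬂[38;2;50;23;45m[48;2;46;20;42m🬂[38;2;50;23;45m[48;2;46;20;42m🬂[38;2;50;23;45m[48;2;46;20;42m🬂[38;2;50;23;45m[48;2;46;20;42m🬂[38;2;50;23;45m[48;2;46;20;42m🬂[38;2;50;23;45m[48;2;46;20;42m🬂[38;2;50;23;45m[48;2;46;20;42m🬂[38;2;50;23;45m[48;2;46;20;42m🬂[38;2;50;23;45m[48;2;46;20;42m🬂[38;2;50;23;45m[48;2;46;20;42m🬂[38;2;50;23;45m[48;2;46;20;42m🬂[0m
[38;2;42;18;40m[48;2;38;17;38m🬎[38;2;42;18;40m[48;2;38;17;38m🬎[38;2;42;18;40m[48;2;38;17;38m🬎[38;2;42;18;40m[48;2;38;17;38m🬎[38;2;42;18;40m[48;2;38;17;38m🬎[38;2;42;18;40m[48;2;38;17;38m🬎[38;2;42;18;40m[48;2;38;17;38m🬎[38;2;42;18;40m[48;2;38;17;38m🬎[38;2;42;18;40m[48;2;38;17;38m🬎[38;2;42;18;40m[48;2;38;17;38m🬎[38;2;42;18;40m[48;2;38;17;38m🬎[38;2;42;18;40m[48;2;38;17;38m🬎[0m
[38;2;35;15;36m[48;2;32;14;35m🬎[38;2;35;15;36m[48;2;32;14;35m🬎[38;2;35;15;36m[48;2;32;14;35m🬎[38;2;35;15;36m[48;2;32;14;35m🬎[38;2;35;15;36m[48;2;32;14;35m🬎[38;2;36;16;37m[48;2;141;115;32m🬂[38;2;36;16;37m[48;2;142;116;33m🬂[38;2;142;116;33m[48;2;34;15;36m🬏[38;2;35;15;36m[48;2;32;14;35m🬎[38;2;35;15;36m[48;2;32;14;35m🬎[38;2;35;15;36m[48;2;32;14;35m🬎[38;2;35;15;36m[48;2;32;14;35m🬎[0m
[38;2;28;12;32m[48;2;25;11;31m🬎[38;2;28;12;32m[48;2;25;11;31m🬎[38;2;28;12;32m[48;2;25;11;31m🬎[38;2;28;12;32m[48;2;25;11;31m🬎[38;2;28;12;32m[48;2;25;11;31m🬎[38;2;138;113;32m[48;2;25;11;31m🬬[38;2;23;19;5m[48;2;23;19;5m [38;2;23;19;5m[48;2;27;12;32m▌[38;2;28;12;32m[48;2;25;11;31m🬎[38;2;28;12;32m[48;2;25;11;31m🬎[38;2;28;12;32m[48;2;25;11;31m🬎[38;2;28;12;32m[48;2;25;11;31m🬎[0m
[38;2;23;10;30m[48;2;19;8;27m🬂[38;2;23;10;30m[48;2;19;8;27m🬂[38;2;23;10;30m[48;2;19;8;27m🬂[38;2;23;10;30m[48;2;19;8;27m🬂[38;2;23;10;30m[48;2;19;8;27m🬂[38;2;23;10;30m[48;2;19;8;27m🬂[38;2;23;10;30m[48;2;19;8;27m🬂[38;2;23;10;30m[48;2;19;8;27m🬂[38;2;23;10;30m[48;2;19;8;27m🬂[38;2;23;10;30m[48;2;19;8;27m🬂[38;2;23;10;30m[48;2;19;8;27m🬂[38;2;23;10;30m[48;2;19;8;27m🬂[0m
[38;2;15;6;25m[48;2;12;5;24m🬎[38;2;15;6;25m[48;2;12;5;24m🬎[38;2;15;6;25m[48;2;12;5;24m🬎[38;2;15;6;25m[48;2;12;5;24m🬎[38;2;15;6;25m[48;2;12;5;24m🬎[38;2;15;6;25m[48;2;12;5;24m🬎[38;2;15;6;25m[48;2;12;5;24m🬎[38;2;15;6;25m[48;2;12;5;24m🬎[38;2;15;6;25m[48;2;12;5;24m🬎[38;2;15;6;25m[48;2;12;5;24m🬎[38;2;15;6;25m[48;2;12;5;24m🬎[38;2;15;6;25m[48;2;12;5;24m🬎[0m
</frame>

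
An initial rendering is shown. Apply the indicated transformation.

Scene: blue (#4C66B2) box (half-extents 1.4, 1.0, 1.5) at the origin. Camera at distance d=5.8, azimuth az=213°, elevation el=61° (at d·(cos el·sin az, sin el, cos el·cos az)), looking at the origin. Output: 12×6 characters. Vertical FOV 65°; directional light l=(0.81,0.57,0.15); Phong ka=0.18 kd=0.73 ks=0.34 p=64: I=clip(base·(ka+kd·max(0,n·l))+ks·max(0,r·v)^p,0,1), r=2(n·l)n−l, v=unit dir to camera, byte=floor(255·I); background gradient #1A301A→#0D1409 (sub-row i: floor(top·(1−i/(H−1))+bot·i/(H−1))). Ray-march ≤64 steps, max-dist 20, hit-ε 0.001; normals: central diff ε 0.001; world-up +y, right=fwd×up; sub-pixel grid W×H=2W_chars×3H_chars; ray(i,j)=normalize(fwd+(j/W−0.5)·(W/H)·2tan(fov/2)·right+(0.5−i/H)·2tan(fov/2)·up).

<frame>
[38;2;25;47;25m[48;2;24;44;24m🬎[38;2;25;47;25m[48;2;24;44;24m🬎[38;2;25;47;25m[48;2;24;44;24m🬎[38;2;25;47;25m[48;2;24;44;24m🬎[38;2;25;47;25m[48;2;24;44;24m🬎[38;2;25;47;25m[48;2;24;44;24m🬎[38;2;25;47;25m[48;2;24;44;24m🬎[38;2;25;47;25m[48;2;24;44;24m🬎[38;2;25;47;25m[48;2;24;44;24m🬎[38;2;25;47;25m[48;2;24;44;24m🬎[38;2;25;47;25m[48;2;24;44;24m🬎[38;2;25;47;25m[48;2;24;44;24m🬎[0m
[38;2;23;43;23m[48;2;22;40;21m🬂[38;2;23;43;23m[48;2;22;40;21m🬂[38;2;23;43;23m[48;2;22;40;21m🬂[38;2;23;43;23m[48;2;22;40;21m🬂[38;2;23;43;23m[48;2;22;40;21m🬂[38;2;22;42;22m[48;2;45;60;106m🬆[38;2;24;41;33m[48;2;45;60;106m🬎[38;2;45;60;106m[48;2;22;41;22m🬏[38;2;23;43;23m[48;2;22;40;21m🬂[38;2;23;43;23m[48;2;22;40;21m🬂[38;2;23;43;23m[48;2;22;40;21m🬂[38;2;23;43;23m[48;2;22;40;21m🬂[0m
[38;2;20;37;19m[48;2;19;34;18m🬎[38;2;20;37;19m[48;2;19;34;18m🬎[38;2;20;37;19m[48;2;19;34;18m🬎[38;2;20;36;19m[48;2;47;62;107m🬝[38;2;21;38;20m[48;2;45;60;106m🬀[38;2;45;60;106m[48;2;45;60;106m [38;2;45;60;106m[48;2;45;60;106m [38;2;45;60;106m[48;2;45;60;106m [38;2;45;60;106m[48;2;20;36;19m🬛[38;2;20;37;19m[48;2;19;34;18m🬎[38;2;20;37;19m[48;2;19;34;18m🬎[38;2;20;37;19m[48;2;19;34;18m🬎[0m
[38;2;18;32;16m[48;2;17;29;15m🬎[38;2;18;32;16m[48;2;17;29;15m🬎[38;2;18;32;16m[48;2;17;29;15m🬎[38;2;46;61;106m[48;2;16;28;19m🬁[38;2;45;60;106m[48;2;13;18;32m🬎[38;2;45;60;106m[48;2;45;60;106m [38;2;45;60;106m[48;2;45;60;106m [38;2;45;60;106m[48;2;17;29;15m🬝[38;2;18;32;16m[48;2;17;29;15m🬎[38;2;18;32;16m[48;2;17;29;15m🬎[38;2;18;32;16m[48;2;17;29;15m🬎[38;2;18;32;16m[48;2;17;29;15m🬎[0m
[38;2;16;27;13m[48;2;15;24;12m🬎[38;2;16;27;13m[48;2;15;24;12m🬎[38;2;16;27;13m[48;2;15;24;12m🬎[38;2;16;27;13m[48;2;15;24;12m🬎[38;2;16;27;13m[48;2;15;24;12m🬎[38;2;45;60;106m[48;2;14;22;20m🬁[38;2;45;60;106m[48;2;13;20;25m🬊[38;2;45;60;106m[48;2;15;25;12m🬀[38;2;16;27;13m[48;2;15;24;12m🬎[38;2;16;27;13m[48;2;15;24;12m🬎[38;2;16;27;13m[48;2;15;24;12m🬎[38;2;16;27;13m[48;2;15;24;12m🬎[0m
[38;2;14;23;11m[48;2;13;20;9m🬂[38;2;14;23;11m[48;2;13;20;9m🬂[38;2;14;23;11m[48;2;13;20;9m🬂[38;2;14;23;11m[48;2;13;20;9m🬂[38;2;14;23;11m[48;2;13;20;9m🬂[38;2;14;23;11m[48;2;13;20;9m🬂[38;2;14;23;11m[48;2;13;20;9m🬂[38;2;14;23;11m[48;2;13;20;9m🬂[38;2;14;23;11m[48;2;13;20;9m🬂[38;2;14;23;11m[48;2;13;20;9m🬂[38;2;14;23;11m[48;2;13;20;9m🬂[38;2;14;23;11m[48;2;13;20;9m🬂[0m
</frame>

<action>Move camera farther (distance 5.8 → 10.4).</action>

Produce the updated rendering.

<frame>
[38;2;25;47;25m[48;2;24;44;24m🬎[38;2;25;47;25m[48;2;24;44;24m🬎[38;2;25;47;25m[48;2;24;44;24m🬎[38;2;25;47;25m[48;2;24;44;24m🬎[38;2;25;47;25m[48;2;24;44;24m🬎[38;2;25;47;25m[48;2;24;44;24m🬎[38;2;25;47;25m[48;2;24;44;24m🬎[38;2;25;47;25m[48;2;24;44;24m🬎[38;2;25;47;25m[48;2;24;44;24m🬎[38;2;25;47;25m[48;2;24;44;24m🬎[38;2;25;47;25m[48;2;24;44;24m🬎[38;2;25;47;25m[48;2;24;44;24m🬎[0m
[38;2;23;43;23m[48;2;22;40;21m🬂[38;2;23;43;23m[48;2;22;40;21m🬂[38;2;23;43;23m[48;2;22;40;21m🬂[38;2;23;43;23m[48;2;22;40;21m🬂[38;2;23;43;23m[48;2;22;40;21m🬂[38;2;23;43;23m[48;2;22;40;21m🬂[38;2;23;43;23m[48;2;22;40;21m🬂[38;2;23;43;23m[48;2;22;40;21m🬂[38;2;23;43;23m[48;2;22;40;21m🬂[38;2;23;43;23m[48;2;22;40;21m🬂[38;2;23;43;23m[48;2;22;40;21m🬂[38;2;23;43;23m[48;2;22;40;21m🬂[0m
[38;2;20;37;19m[48;2;19;34;18m🬎[38;2;20;37;19m[48;2;19;34;18m🬎[38;2;20;37;19m[48;2;19;34;18m🬎[38;2;20;37;19m[48;2;19;34;18m🬎[38;2;20;37;19m[48;2;19;34;18m🬎[38;2;20;37;19m[48;2;45;60;106m🬆[38;2;21;38;20m[48;2;45;60;106m🬂[38;2;45;60;106m[48;2;20;36;19m🬏[38;2;20;37;19m[48;2;19;34;18m🬎[38;2;20;37;19m[48;2;19;34;18m🬎[38;2;20;37;19m[48;2;19;34;18m🬎[38;2;20;37;19m[48;2;19;34;18m🬎[0m
[38;2;18;32;16m[48;2;17;29;15m🬎[38;2;18;32;16m[48;2;17;29;15m🬎[38;2;18;32;16m[48;2;17;29;15m🬎[38;2;18;32;16m[48;2;17;29;15m🬎[38;2;17;30;15m[48;2;14;18;33m🬺[38;2;45;60;106m[48;2;14;21;26m🬊[38;2;45;60;106m[48;2;13;18;32m🬎[38;2;13;18;32m[48;2;17;30;15m🬀[38;2;18;32;16m[48;2;17;29;15m🬎[38;2;18;32;16m[48;2;17;29;15m🬎[38;2;18;32;16m[48;2;17;29;15m🬎[38;2;18;32;16m[48;2;17;29;15m🬎[0m
[38;2;16;27;13m[48;2;15;24;12m🬎[38;2;16;27;13m[48;2;15;24;12m🬎[38;2;16;27;13m[48;2;15;24;12m🬎[38;2;16;27;13m[48;2;15;24;12m🬎[38;2;16;27;13m[48;2;15;24;12m🬎[38;2;16;27;13m[48;2;15;24;12m🬎[38;2;16;27;13m[48;2;15;24;12m🬎[38;2;16;27;13m[48;2;15;24;12m🬎[38;2;16;27;13m[48;2;15;24;12m🬎[38;2;16;27;13m[48;2;15;24;12m🬎[38;2;16;27;13m[48;2;15;24;12m🬎[38;2;16;27;13m[48;2;15;24;12m🬎[0m
[38;2;14;23;11m[48;2;13;20;9m🬂[38;2;14;23;11m[48;2;13;20;9m🬂[38;2;14;23;11m[48;2;13;20;9m🬂[38;2;14;23;11m[48;2;13;20;9m🬂[38;2;14;23;11m[48;2;13;20;9m🬂[38;2;14;23;11m[48;2;13;20;9m🬂[38;2;14;23;11m[48;2;13;20;9m🬂[38;2;14;23;11m[48;2;13;20;9m🬂[38;2;14;23;11m[48;2;13;20;9m🬂[38;2;14;23;11m[48;2;13;20;9m🬂[38;2;14;23;11m[48;2;13;20;9m🬂[38;2;14;23;11m[48;2;13;20;9m🬂[0m
</frame>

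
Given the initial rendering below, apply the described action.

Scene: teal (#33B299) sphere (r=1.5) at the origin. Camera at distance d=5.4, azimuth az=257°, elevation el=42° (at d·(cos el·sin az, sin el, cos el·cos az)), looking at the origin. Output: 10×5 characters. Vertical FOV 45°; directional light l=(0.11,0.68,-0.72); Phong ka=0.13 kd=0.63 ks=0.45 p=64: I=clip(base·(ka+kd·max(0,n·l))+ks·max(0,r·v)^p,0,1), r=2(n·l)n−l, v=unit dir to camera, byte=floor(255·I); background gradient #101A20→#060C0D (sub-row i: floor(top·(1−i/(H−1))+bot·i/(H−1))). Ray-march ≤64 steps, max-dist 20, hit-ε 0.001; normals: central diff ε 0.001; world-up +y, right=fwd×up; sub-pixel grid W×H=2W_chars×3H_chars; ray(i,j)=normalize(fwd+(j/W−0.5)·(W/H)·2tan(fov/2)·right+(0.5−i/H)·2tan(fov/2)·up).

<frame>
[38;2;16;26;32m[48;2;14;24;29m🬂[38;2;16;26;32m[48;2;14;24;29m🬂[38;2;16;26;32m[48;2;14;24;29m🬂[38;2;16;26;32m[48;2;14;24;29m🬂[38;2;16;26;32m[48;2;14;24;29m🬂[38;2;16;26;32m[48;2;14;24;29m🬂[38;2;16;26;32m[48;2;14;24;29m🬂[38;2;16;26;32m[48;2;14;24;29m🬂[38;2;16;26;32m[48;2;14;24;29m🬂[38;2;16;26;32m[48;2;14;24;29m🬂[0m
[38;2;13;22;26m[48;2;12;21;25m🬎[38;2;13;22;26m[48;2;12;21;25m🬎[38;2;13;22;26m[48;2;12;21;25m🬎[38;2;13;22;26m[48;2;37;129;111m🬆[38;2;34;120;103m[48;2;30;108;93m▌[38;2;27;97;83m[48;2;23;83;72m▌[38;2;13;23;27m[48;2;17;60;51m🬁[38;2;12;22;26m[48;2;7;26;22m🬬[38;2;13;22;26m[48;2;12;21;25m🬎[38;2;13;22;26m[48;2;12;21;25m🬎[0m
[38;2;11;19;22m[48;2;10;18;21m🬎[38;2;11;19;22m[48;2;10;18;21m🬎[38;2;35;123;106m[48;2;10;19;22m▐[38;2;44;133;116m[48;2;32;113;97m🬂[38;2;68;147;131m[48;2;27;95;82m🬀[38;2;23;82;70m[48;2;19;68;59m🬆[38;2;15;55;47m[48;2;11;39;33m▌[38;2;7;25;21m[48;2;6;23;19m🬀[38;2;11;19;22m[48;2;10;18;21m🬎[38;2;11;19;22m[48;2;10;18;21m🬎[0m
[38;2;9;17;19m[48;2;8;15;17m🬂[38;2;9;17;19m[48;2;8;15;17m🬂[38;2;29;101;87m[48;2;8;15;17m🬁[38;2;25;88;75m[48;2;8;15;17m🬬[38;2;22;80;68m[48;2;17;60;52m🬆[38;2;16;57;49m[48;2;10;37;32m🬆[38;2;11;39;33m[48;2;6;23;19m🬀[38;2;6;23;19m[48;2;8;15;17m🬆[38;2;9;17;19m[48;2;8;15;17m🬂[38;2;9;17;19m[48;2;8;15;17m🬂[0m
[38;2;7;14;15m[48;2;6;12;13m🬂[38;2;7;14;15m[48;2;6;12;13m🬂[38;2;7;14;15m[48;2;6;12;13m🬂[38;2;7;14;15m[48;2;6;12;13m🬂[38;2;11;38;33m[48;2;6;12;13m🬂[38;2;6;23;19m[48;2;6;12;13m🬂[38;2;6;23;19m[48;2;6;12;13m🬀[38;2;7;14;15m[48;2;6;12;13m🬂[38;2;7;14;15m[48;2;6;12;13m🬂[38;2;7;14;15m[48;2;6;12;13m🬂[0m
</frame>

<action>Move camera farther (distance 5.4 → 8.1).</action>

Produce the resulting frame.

<frame>
[38;2;16;26;32m[48;2;14;24;29m🬂[38;2;16;26;32m[48;2;14;24;29m🬂[38;2;16;26;32m[48;2;14;24;29m🬂[38;2;16;26;32m[48;2;14;24;29m🬂[38;2;16;26;32m[48;2;14;24;29m🬂[38;2;16;26;32m[48;2;14;24;29m🬂[38;2;16;26;32m[48;2;14;24;29m🬂[38;2;16;26;32m[48;2;14;24;29m🬂[38;2;16;26;32m[48;2;14;24;29m🬂[38;2;16;26;32m[48;2;14;24;29m🬂[0m
[38;2;13;22;26m[48;2;12;21;25m🬎[38;2;13;22;26m[48;2;12;21;25m🬎[38;2;13;22;26m[48;2;12;21;25m🬎[38;2;13;22;26m[48;2;12;21;25m🬎[38;2;13;22;26m[48;2;35;124;106m🬎[38;2;13;22;26m[48;2;24;87;75m🬎[38;2;12;42;36m[48;2;12;22;26m🬏[38;2;13;22;26m[48;2;12;21;25m🬎[38;2;13;22;26m[48;2;12;21;25m🬎[38;2;13;22;26m[48;2;12;21;25m🬎[0m
[38;2;11;19;22m[48;2;10;18;21m🬎[38;2;11;19;22m[48;2;10;18;21m🬎[38;2;11;19;22m[48;2;10;18;21m🬎[38;2;35;124;106m[48;2;10;19;22m▐[38;2;35;120;103m[48;2;28;99;85m🬆[38;2;25;89;76m[48;2;18;64;55m🬄[38;2;11;40;34m[48;2;6;23;19m🬄[38;2;11;19;22m[48;2;10;18;21m🬎[38;2;11;19;22m[48;2;10;18;21m🬎[38;2;11;19;22m[48;2;10;18;21m🬎[0m
[38;2;9;17;19m[48;2;8;15;17m🬂[38;2;9;17;19m[48;2;8;15;17m🬂[38;2;9;17;19m[48;2;8;15;17m🬂[38;2;25;89;76m[48;2;8;15;17m🬁[38;2;21;73;63m[48;2;10;26;25m🬆[38;2;15;55;47m[48;2;8;23;21m🬀[38;2;6;23;19m[48;2;8;15;17m🬆[38;2;9;17;19m[48;2;8;15;17m🬂[38;2;9;17;19m[48;2;8;15;17m🬂[38;2;9;17;19m[48;2;8;15;17m🬂[0m
[38;2;7;14;15m[48;2;6;12;13m🬂[38;2;7;14;15m[48;2;6;12;13m🬂[38;2;7;14;15m[48;2;6;12;13m🬂[38;2;7;14;15m[48;2;6;12;13m🬂[38;2;7;14;15m[48;2;6;12;13m🬂[38;2;7;14;15m[48;2;6;12;13m🬂[38;2;7;14;15m[48;2;6;12;13m🬂[38;2;7;14;15m[48;2;6;12;13m🬂[38;2;7;14;15m[48;2;6;12;13m🬂[38;2;7;14;15m[48;2;6;12;13m🬂[0m
</frame>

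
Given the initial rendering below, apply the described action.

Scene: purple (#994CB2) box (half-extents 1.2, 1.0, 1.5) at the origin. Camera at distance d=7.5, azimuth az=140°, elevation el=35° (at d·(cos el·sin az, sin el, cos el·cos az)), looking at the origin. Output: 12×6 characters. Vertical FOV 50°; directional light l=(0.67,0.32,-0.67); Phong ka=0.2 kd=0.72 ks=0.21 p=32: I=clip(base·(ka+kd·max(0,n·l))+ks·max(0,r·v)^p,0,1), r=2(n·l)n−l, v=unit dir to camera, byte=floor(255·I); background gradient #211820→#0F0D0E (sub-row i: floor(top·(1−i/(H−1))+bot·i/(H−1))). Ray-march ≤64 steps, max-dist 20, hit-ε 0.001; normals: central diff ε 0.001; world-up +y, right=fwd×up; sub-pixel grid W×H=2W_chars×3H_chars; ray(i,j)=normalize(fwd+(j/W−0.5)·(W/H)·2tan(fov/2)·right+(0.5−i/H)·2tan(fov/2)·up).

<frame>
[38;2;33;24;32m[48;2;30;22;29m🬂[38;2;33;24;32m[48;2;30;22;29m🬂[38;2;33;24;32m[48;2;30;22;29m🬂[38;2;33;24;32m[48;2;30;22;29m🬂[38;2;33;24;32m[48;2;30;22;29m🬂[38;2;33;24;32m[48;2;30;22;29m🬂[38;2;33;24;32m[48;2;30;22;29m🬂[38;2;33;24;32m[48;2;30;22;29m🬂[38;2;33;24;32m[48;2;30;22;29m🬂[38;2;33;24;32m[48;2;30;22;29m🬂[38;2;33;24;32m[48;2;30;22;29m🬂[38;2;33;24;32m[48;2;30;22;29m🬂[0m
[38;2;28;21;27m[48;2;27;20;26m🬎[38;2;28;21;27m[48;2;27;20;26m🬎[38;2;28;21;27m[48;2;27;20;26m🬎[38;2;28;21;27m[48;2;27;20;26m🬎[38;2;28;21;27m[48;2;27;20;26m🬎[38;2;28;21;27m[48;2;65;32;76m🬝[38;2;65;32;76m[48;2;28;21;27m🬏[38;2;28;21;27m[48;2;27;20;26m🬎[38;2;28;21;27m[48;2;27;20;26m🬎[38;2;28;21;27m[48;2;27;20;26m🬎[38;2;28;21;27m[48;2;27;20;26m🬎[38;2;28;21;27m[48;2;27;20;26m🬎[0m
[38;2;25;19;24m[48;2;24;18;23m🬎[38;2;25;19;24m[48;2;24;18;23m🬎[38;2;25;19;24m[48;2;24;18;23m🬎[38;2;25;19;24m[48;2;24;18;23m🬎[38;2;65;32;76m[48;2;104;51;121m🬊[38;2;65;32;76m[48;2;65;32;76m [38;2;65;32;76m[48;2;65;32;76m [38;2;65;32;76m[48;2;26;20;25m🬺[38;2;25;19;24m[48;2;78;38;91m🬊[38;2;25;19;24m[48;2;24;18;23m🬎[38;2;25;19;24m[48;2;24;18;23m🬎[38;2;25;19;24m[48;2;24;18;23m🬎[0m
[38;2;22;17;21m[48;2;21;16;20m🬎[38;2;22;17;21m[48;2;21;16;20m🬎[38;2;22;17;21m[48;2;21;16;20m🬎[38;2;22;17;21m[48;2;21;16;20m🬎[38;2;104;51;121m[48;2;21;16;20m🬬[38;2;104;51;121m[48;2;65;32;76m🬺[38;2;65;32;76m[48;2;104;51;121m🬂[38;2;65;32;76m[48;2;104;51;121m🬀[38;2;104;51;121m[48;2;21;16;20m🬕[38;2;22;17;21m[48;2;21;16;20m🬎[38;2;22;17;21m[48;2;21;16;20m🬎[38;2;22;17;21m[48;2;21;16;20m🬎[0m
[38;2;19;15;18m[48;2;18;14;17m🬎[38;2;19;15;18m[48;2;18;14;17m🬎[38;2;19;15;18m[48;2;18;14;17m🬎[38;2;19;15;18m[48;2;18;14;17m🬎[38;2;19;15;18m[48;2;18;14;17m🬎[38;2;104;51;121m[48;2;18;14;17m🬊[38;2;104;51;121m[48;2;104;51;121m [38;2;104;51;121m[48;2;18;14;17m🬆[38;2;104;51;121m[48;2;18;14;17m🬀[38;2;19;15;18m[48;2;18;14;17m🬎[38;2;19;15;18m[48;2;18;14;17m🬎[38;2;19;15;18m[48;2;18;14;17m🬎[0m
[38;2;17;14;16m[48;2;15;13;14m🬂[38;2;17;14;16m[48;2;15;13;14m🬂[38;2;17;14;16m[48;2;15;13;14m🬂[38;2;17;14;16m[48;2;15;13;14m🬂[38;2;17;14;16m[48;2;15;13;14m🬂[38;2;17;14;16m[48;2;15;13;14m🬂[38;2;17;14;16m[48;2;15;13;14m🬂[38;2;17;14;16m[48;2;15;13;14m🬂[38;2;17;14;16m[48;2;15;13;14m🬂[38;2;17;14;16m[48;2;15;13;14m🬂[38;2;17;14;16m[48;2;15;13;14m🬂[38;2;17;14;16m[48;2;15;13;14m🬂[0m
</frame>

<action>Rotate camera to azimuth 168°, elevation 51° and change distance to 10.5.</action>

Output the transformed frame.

<frame>
[38;2;33;24;32m[48;2;30;22;29m🬂[38;2;33;24;32m[48;2;30;22;29m🬂[38;2;33;24;32m[48;2;30;22;29m🬂[38;2;33;24;32m[48;2;30;22;29m🬂[38;2;33;24;32m[48;2;30;22;29m🬂[38;2;33;24;32m[48;2;30;22;29m🬂[38;2;33;24;32m[48;2;30;22;29m🬂[38;2;33;24;32m[48;2;30;22;29m🬂[38;2;33;24;32m[48;2;30;22;29m🬂[38;2;33;24;32m[48;2;30;22;29m🬂[38;2;33;24;32m[48;2;30;22;29m🬂[38;2;33;24;32m[48;2;30;22;29m🬂[0m
[38;2;28;21;27m[48;2;27;20;26m🬎[38;2;28;21;27m[48;2;27;20;26m🬎[38;2;28;21;27m[48;2;27;20;26m🬎[38;2;28;21;27m[48;2;27;20;26m🬎[38;2;28;21;27m[48;2;27;20;26m🬎[38;2;28;21;27m[48;2;27;20;26m🬎[38;2;28;21;27m[48;2;27;20;26m🬎[38;2;28;21;27m[48;2;27;20;26m🬎[38;2;28;21;27m[48;2;27;20;26m🬎[38;2;28;21;27m[48;2;27;20;26m🬎[38;2;28;21;27m[48;2;27;20;26m🬎[38;2;28;21;27m[48;2;27;20;26m🬎[0m
[38;2;25;19;24m[48;2;24;18;23m🬎[38;2;25;19;24m[48;2;24;18;23m🬎[38;2;25;19;24m[48;2;24;18;23m🬎[38;2;25;19;24m[48;2;24;18;23m🬎[38;2;25;19;24m[48;2;24;18;23m🬎[38;2;65;32;76m[48;2;65;32;76m [38;2;65;32;76m[48;2;65;32;76m [38;2;65;32;76m[48;2;25;19;24m🬓[38;2;25;19;24m[48;2;24;18;23m🬎[38;2;25;19;24m[48;2;24;18;23m🬎[38;2;25;19;24m[48;2;24;18;23m🬎[38;2;25;19;24m[48;2;24;18;23m🬎[0m
[38;2;22;17;21m[48;2;21;16;20m🬎[38;2;22;17;21m[48;2;21;16;20m🬎[38;2;22;17;21m[48;2;21;16;20m🬎[38;2;22;17;21m[48;2;21;16;20m🬎[38;2;22;17;21m[48;2;21;16;20m🬎[38;2;21;16;20m[48;2;72;35;85m🬏[38;2;65;32;76m[48;2;104;51;121m🬎[38;2;94;46;109m[48;2;22;17;21m🬛[38;2;22;17;21m[48;2;21;16;20m🬎[38;2;22;17;21m[48;2;21;16;20m🬎[38;2;22;17;21m[48;2;21;16;20m🬎[38;2;22;17;21m[48;2;21;16;20m🬎[0m
[38;2;19;15;18m[48;2;18;14;17m🬎[38;2;19;15;18m[48;2;18;14;17m🬎[38;2;19;15;18m[48;2;18;14;17m🬎[38;2;19;15;18m[48;2;18;14;17m🬎[38;2;19;15;18m[48;2;18;14;17m🬎[38;2;104;51;121m[48;2;18;14;17m🬁[38;2;104;51;121m[48;2;18;14;17m🬂[38;2;104;51;121m[48;2;18;14;17m🬀[38;2;19;15;18m[48;2;18;14;17m🬎[38;2;19;15;18m[48;2;18;14;17m🬎[38;2;19;15;18m[48;2;18;14;17m🬎[38;2;19;15;18m[48;2;18;14;17m🬎[0m
[38;2;17;14;16m[48;2;15;13;14m🬂[38;2;17;14;16m[48;2;15;13;14m🬂[38;2;17;14;16m[48;2;15;13;14m🬂[38;2;17;14;16m[48;2;15;13;14m🬂[38;2;17;14;16m[48;2;15;13;14m🬂[38;2;17;14;16m[48;2;15;13;14m🬂[38;2;17;14;16m[48;2;15;13;14m🬂[38;2;17;14;16m[48;2;15;13;14m🬂[38;2;17;14;16m[48;2;15;13;14m🬂[38;2;17;14;16m[48;2;15;13;14m🬂[38;2;17;14;16m[48;2;15;13;14m🬂[38;2;17;14;16m[48;2;15;13;14m🬂[0m
</frame>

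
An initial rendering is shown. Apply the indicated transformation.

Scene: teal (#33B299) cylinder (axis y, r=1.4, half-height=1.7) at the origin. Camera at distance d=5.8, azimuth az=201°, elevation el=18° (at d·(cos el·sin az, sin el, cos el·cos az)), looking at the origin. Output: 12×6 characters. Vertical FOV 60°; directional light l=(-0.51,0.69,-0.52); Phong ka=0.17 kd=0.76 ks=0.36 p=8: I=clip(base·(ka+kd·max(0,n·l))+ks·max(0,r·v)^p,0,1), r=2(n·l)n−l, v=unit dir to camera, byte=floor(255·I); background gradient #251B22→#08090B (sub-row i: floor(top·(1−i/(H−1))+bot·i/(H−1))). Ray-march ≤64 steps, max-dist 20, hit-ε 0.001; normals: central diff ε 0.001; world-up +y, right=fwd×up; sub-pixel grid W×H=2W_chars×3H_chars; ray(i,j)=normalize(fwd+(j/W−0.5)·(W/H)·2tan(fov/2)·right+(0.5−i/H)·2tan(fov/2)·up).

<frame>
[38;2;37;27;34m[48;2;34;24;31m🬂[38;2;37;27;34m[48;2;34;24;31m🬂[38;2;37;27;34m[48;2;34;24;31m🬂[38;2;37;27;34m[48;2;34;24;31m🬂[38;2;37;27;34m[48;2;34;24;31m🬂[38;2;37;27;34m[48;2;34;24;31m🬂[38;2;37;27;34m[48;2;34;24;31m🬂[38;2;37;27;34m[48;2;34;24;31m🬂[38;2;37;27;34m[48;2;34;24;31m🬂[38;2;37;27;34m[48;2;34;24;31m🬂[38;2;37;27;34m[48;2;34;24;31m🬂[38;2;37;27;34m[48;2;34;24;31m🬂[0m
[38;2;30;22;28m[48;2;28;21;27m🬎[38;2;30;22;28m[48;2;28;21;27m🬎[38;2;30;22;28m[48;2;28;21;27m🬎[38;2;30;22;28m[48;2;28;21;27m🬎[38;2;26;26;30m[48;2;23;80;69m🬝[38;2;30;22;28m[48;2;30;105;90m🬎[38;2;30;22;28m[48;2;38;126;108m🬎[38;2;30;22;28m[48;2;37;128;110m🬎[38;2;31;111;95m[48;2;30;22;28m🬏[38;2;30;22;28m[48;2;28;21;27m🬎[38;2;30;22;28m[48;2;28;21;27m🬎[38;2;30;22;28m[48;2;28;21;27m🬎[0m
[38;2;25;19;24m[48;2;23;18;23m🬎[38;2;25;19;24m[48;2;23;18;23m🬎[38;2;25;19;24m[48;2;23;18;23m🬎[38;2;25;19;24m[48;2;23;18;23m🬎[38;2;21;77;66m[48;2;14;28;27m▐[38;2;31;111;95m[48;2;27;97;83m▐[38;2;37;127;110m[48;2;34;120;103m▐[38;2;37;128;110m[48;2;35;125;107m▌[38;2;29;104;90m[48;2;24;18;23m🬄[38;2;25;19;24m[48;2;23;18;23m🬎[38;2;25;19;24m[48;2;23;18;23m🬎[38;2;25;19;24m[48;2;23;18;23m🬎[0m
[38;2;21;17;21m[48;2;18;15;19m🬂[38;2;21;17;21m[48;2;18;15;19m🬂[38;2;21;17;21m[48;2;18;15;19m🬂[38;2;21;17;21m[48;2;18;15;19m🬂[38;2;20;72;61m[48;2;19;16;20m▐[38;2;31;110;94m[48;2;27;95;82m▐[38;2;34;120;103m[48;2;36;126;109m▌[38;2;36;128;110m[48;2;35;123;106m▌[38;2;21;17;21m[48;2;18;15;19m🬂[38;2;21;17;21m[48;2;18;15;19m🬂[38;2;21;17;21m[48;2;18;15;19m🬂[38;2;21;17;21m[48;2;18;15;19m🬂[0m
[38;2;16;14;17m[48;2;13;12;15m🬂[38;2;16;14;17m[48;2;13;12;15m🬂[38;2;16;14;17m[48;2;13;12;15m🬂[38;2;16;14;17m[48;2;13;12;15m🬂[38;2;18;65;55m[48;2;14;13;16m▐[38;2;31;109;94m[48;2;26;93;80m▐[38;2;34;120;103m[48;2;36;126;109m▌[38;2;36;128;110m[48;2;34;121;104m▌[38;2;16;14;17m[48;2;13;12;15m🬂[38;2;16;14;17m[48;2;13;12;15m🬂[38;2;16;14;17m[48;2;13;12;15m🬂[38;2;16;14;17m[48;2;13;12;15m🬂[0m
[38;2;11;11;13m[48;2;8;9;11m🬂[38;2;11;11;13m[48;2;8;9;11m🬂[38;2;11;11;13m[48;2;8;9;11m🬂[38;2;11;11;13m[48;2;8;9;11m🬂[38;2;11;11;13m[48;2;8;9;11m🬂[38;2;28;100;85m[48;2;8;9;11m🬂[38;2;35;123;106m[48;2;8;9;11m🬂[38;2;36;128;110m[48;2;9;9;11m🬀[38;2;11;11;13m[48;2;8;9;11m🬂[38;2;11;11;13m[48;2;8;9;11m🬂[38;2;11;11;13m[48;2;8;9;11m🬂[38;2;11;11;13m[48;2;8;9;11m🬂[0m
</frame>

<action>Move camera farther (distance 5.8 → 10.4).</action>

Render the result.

<frame>
[38;2;37;27;34m[48;2;34;24;31m🬂[38;2;37;27;34m[48;2;34;24;31m🬂[38;2;37;27;34m[48;2;34;24;31m🬂[38;2;37;27;34m[48;2;34;24;31m🬂[38;2;37;27;34m[48;2;34;24;31m🬂[38;2;37;27;34m[48;2;34;24;31m🬂[38;2;37;27;34m[48;2;34;24;31m🬂[38;2;37;27;34m[48;2;34;24;31m🬂[38;2;37;27;34m[48;2;34;24;31m🬂[38;2;37;27;34m[48;2;34;24;31m🬂[38;2;37;27;34m[48;2;34;24;31m🬂[38;2;37;27;34m[48;2;34;24;31m🬂[0m
[38;2;30;22;28m[48;2;28;21;27m🬎[38;2;30;22;28m[48;2;28;21;27m🬎[38;2;30;22;28m[48;2;28;21;27m🬎[38;2;30;22;28m[48;2;28;21;27m🬎[38;2;30;22;28m[48;2;28;21;27m🬎[38;2;30;22;28m[48;2;28;21;27m🬎[38;2;30;22;28m[48;2;28;21;27m🬎[38;2;30;22;28m[48;2;28;21;27m🬎[38;2;30;22;28m[48;2;28;21;27m🬎[38;2;30;22;28m[48;2;28;21;27m🬎[38;2;30;22;28m[48;2;28;21;27m🬎[38;2;30;22;28m[48;2;28;21;27m🬎[0m
[38;2;25;19;24m[48;2;23;18;23m🬎[38;2;25;19;24m[48;2;23;18;23m🬎[38;2;25;19;24m[48;2;23;18;23m🬎[38;2;25;19;24m[48;2;23;18;23m🬎[38;2;25;19;24m[48;2;23;18;23m🬎[38;2;19;31;31m[48;2;27;96;83m🬕[38;2;26;20;25m[48;2;35;124;107m🬂[38;2;31;110;94m[48;2;25;19;24m🬓[38;2;25;19;24m[48;2;23;18;23m🬎[38;2;25;19;24m[48;2;23;18;23m🬎[38;2;25;19;24m[48;2;23;18;23m🬎[38;2;25;19;24m[48;2;23;18;23m🬎[0m
[38;2;21;17;21m[48;2;18;15;19m🬂[38;2;21;17;21m[48;2;18;15;19m🬂[38;2;21;17;21m[48;2;18;15;19m🬂[38;2;21;17;21m[48;2;18;15;19m🬂[38;2;21;17;21m[48;2;18;15;19m🬂[38;2;27;95;81m[48;2;8;32;27m▐[38;2;34;120;103m[48;2;36;128;110m▌[38;2;28;101;86m[48;2;19;16;20m▌[38;2;21;17;21m[48;2;18;15;19m🬂[38;2;21;17;21m[48;2;18;15;19m🬂[38;2;21;17;21m[48;2;18;15;19m🬂[38;2;21;17;21m[48;2;18;15;19m🬂[0m
[38;2;16;14;17m[48;2;13;12;15m🬂[38;2;16;14;17m[48;2;13;12;15m🬂[38;2;16;14;17m[48;2;13;12;15m🬂[38;2;16;14;17m[48;2;13;12;15m🬂[38;2;16;14;17m[48;2;13;12;15m🬂[38;2;26;93;80m[48;2;14;12;15m🬁[38;2;35;124;106m[48;2;13;12;15m🬂[38;2;16;14;17m[48;2;13;12;15m🬂[38;2;16;14;17m[48;2;13;12;15m🬂[38;2;16;14;17m[48;2;13;12;15m🬂[38;2;16;14;17m[48;2;13;12;15m🬂[38;2;16;14;17m[48;2;13;12;15m🬂[0m
[38;2;11;11;13m[48;2;8;9;11m🬂[38;2;11;11;13m[48;2;8;9;11m🬂[38;2;11;11;13m[48;2;8;9;11m🬂[38;2;11;11;13m[48;2;8;9;11m🬂[38;2;11;11;13m[48;2;8;9;11m🬂[38;2;11;11;13m[48;2;8;9;11m🬂[38;2;11;11;13m[48;2;8;9;11m🬂[38;2;11;11;13m[48;2;8;9;11m🬂[38;2;11;11;13m[48;2;8;9;11m🬂[38;2;11;11;13m[48;2;8;9;11m🬂[38;2;11;11;13m[48;2;8;9;11m🬂[38;2;11;11;13m[48;2;8;9;11m🬂[0m
</frame>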